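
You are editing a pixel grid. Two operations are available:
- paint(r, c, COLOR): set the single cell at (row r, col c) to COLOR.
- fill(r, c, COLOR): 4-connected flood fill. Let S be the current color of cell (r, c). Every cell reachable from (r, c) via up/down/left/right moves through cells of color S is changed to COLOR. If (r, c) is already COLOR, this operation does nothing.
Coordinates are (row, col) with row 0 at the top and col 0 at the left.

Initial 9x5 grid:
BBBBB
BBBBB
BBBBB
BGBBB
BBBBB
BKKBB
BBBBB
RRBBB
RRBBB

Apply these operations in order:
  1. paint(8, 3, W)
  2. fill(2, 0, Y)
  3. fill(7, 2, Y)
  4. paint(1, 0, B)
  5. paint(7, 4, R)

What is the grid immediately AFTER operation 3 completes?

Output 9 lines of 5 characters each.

Answer: YYYYY
YYYYY
YYYYY
YGYYY
YYYYY
YKKYY
YYYYY
RRYYY
RRYWY

Derivation:
After op 1 paint(8,3,W):
BBBBB
BBBBB
BBBBB
BGBBB
BBBBB
BKKBB
BBBBB
RRBBB
RRBWB
After op 2 fill(2,0,Y) [37 cells changed]:
YYYYY
YYYYY
YYYYY
YGYYY
YYYYY
YKKYY
YYYYY
RRYYY
RRYWY
After op 3 fill(7,2,Y) [0 cells changed]:
YYYYY
YYYYY
YYYYY
YGYYY
YYYYY
YKKYY
YYYYY
RRYYY
RRYWY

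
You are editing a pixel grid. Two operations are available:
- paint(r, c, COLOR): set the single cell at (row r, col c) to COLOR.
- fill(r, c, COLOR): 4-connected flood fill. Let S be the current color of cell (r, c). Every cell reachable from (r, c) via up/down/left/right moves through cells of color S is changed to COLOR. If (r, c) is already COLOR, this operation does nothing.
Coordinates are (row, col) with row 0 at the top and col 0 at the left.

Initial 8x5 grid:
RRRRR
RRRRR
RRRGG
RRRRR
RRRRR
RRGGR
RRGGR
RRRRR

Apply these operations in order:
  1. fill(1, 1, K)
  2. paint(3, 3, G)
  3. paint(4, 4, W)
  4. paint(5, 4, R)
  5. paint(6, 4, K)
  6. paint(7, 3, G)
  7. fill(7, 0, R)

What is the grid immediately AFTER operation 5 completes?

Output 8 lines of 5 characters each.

Answer: KKKKK
KKKKK
KKKGG
KKKGK
KKKKW
KKGGR
KKGGK
KKKKK

Derivation:
After op 1 fill(1,1,K) [34 cells changed]:
KKKKK
KKKKK
KKKGG
KKKKK
KKKKK
KKGGK
KKGGK
KKKKK
After op 2 paint(3,3,G):
KKKKK
KKKKK
KKKGG
KKKGK
KKKKK
KKGGK
KKGGK
KKKKK
After op 3 paint(4,4,W):
KKKKK
KKKKK
KKKGG
KKKGK
KKKKW
KKGGK
KKGGK
KKKKK
After op 4 paint(5,4,R):
KKKKK
KKKKK
KKKGG
KKKGK
KKKKW
KKGGR
KKGGK
KKKKK
After op 5 paint(6,4,K):
KKKKK
KKKKK
KKKGG
KKKGK
KKKKW
KKGGR
KKGGK
KKKKK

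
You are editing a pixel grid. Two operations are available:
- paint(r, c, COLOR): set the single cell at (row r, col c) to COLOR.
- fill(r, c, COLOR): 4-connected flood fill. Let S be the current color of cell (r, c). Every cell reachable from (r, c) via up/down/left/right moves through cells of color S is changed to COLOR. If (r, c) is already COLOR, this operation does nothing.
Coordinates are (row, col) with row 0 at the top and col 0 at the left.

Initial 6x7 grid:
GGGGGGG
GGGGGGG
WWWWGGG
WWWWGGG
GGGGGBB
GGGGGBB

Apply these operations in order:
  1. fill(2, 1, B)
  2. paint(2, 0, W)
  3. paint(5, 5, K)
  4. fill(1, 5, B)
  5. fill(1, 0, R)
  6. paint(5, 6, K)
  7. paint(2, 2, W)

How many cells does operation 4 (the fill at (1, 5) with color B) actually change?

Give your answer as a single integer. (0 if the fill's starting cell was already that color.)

After op 1 fill(2,1,B) [8 cells changed]:
GGGGGGG
GGGGGGG
BBBBGGG
BBBBGGG
GGGGGBB
GGGGGBB
After op 2 paint(2,0,W):
GGGGGGG
GGGGGGG
WBBBGGG
BBBBGGG
GGGGGBB
GGGGGBB
After op 3 paint(5,5,K):
GGGGGGG
GGGGGGG
WBBBGGG
BBBBGGG
GGGGGBB
GGGGGKB
After op 4 fill(1,5,B) [30 cells changed]:
BBBBBBB
BBBBBBB
WBBBBBB
BBBBBBB
BBBBBBB
BBBBBKB

Answer: 30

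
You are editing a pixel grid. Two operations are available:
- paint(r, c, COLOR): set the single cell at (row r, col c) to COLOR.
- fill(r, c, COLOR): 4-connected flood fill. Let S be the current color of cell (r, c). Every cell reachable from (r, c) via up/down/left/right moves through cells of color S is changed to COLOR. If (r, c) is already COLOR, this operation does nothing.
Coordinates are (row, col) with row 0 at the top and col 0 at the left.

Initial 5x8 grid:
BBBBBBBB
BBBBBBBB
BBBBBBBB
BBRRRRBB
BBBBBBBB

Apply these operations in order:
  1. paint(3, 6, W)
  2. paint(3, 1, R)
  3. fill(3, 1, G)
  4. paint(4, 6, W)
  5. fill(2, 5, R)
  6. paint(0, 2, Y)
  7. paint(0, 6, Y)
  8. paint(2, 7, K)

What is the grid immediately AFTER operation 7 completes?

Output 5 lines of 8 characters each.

After op 1 paint(3,6,W):
BBBBBBBB
BBBBBBBB
BBBBBBBB
BBRRRRWB
BBBBBBBB
After op 2 paint(3,1,R):
BBBBBBBB
BBBBBBBB
BBBBBBBB
BRRRRRWB
BBBBBBBB
After op 3 fill(3,1,G) [5 cells changed]:
BBBBBBBB
BBBBBBBB
BBBBBBBB
BGGGGGWB
BBBBBBBB
After op 4 paint(4,6,W):
BBBBBBBB
BBBBBBBB
BBBBBBBB
BGGGGGWB
BBBBBBWB
After op 5 fill(2,5,R) [33 cells changed]:
RRRRRRRR
RRRRRRRR
RRRRRRRR
RGGGGGWR
RRRRRRWR
After op 6 paint(0,2,Y):
RRYRRRRR
RRRRRRRR
RRRRRRRR
RGGGGGWR
RRRRRRWR
After op 7 paint(0,6,Y):
RRYRRRYR
RRRRRRRR
RRRRRRRR
RGGGGGWR
RRRRRRWR

Answer: RRYRRRYR
RRRRRRRR
RRRRRRRR
RGGGGGWR
RRRRRRWR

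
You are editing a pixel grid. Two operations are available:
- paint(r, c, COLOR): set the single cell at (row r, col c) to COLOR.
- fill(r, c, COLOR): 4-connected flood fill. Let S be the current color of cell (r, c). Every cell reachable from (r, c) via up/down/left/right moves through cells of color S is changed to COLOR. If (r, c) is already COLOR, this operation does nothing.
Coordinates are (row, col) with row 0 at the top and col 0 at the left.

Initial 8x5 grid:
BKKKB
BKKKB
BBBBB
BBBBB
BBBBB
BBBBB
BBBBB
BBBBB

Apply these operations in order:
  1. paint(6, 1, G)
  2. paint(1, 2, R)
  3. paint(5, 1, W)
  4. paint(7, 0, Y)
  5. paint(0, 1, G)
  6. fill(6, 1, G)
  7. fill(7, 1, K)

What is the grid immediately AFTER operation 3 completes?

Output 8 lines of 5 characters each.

After op 1 paint(6,1,G):
BKKKB
BKKKB
BBBBB
BBBBB
BBBBB
BBBBB
BGBBB
BBBBB
After op 2 paint(1,2,R):
BKKKB
BKRKB
BBBBB
BBBBB
BBBBB
BBBBB
BGBBB
BBBBB
After op 3 paint(5,1,W):
BKKKB
BKRKB
BBBBB
BBBBB
BBBBB
BWBBB
BGBBB
BBBBB

Answer: BKKKB
BKRKB
BBBBB
BBBBB
BBBBB
BWBBB
BGBBB
BBBBB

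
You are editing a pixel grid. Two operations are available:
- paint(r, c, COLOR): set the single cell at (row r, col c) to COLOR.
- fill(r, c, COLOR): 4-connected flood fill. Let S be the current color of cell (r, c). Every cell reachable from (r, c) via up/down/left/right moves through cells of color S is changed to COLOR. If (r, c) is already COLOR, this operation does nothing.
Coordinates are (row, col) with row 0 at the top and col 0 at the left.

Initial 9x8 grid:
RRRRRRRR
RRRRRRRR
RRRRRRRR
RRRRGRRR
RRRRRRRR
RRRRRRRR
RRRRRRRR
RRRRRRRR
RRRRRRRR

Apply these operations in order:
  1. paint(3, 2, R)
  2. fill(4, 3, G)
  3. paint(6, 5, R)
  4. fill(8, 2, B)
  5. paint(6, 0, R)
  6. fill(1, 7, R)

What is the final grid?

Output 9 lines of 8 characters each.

Answer: RRRRRRRR
RRRRRRRR
RRRRRRRR
RRRRRRRR
RRRRRRRR
RRRRRRRR
RRRRRRRR
RRRRRRRR
RRRRRRRR

Derivation:
After op 1 paint(3,2,R):
RRRRRRRR
RRRRRRRR
RRRRRRRR
RRRRGRRR
RRRRRRRR
RRRRRRRR
RRRRRRRR
RRRRRRRR
RRRRRRRR
After op 2 fill(4,3,G) [71 cells changed]:
GGGGGGGG
GGGGGGGG
GGGGGGGG
GGGGGGGG
GGGGGGGG
GGGGGGGG
GGGGGGGG
GGGGGGGG
GGGGGGGG
After op 3 paint(6,5,R):
GGGGGGGG
GGGGGGGG
GGGGGGGG
GGGGGGGG
GGGGGGGG
GGGGGGGG
GGGGGRGG
GGGGGGGG
GGGGGGGG
After op 4 fill(8,2,B) [71 cells changed]:
BBBBBBBB
BBBBBBBB
BBBBBBBB
BBBBBBBB
BBBBBBBB
BBBBBBBB
BBBBBRBB
BBBBBBBB
BBBBBBBB
After op 5 paint(6,0,R):
BBBBBBBB
BBBBBBBB
BBBBBBBB
BBBBBBBB
BBBBBBBB
BBBBBBBB
RBBBBRBB
BBBBBBBB
BBBBBBBB
After op 6 fill(1,7,R) [70 cells changed]:
RRRRRRRR
RRRRRRRR
RRRRRRRR
RRRRRRRR
RRRRRRRR
RRRRRRRR
RRRRRRRR
RRRRRRRR
RRRRRRRR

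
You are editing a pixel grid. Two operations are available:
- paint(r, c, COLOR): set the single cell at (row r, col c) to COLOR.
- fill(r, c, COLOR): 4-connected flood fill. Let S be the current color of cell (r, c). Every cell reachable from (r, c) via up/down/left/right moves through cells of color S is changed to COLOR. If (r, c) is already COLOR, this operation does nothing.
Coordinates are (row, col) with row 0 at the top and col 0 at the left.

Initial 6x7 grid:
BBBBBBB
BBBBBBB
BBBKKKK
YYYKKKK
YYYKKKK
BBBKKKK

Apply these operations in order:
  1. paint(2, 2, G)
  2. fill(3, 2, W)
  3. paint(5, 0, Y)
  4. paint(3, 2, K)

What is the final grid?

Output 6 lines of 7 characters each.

Answer: BBBBBBB
BBBBBBB
BBGKKKK
WWKKKKK
WWWKKKK
YBBKKKK

Derivation:
After op 1 paint(2,2,G):
BBBBBBB
BBBBBBB
BBGKKKK
YYYKKKK
YYYKKKK
BBBKKKK
After op 2 fill(3,2,W) [6 cells changed]:
BBBBBBB
BBBBBBB
BBGKKKK
WWWKKKK
WWWKKKK
BBBKKKK
After op 3 paint(5,0,Y):
BBBBBBB
BBBBBBB
BBGKKKK
WWWKKKK
WWWKKKK
YBBKKKK
After op 4 paint(3,2,K):
BBBBBBB
BBBBBBB
BBGKKKK
WWKKKKK
WWWKKKK
YBBKKKK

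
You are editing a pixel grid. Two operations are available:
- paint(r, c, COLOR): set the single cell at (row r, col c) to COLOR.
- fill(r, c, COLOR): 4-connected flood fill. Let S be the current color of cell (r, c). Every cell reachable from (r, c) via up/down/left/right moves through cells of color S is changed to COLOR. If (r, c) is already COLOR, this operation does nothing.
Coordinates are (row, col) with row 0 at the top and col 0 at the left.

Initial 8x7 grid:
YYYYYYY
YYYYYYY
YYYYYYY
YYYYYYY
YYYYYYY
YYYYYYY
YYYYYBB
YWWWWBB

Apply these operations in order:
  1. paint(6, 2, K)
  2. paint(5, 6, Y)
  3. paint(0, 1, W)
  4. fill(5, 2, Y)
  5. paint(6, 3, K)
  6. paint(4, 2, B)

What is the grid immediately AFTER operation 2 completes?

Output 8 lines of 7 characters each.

After op 1 paint(6,2,K):
YYYYYYY
YYYYYYY
YYYYYYY
YYYYYYY
YYYYYYY
YYYYYYY
YYKYYBB
YWWWWBB
After op 2 paint(5,6,Y):
YYYYYYY
YYYYYYY
YYYYYYY
YYYYYYY
YYYYYYY
YYYYYYY
YYKYYBB
YWWWWBB

Answer: YYYYYYY
YYYYYYY
YYYYYYY
YYYYYYY
YYYYYYY
YYYYYYY
YYKYYBB
YWWWWBB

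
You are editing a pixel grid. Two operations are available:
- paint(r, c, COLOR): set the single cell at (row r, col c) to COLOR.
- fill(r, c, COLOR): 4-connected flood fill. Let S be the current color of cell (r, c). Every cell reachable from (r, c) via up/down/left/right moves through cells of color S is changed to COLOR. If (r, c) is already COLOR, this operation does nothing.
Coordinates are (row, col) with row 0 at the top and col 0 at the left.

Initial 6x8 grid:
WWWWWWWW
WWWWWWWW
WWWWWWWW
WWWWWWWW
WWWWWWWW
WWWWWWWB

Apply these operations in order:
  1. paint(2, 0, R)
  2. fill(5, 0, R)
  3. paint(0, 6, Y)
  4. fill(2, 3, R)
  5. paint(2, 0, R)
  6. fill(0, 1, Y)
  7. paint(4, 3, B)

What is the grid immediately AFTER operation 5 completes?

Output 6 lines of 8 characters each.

Answer: RRRRRRYR
RRRRRRRR
RRRRRRRR
RRRRRRRR
RRRRRRRR
RRRRRRRB

Derivation:
After op 1 paint(2,0,R):
WWWWWWWW
WWWWWWWW
RWWWWWWW
WWWWWWWW
WWWWWWWW
WWWWWWWB
After op 2 fill(5,0,R) [46 cells changed]:
RRRRRRRR
RRRRRRRR
RRRRRRRR
RRRRRRRR
RRRRRRRR
RRRRRRRB
After op 3 paint(0,6,Y):
RRRRRRYR
RRRRRRRR
RRRRRRRR
RRRRRRRR
RRRRRRRR
RRRRRRRB
After op 4 fill(2,3,R) [0 cells changed]:
RRRRRRYR
RRRRRRRR
RRRRRRRR
RRRRRRRR
RRRRRRRR
RRRRRRRB
After op 5 paint(2,0,R):
RRRRRRYR
RRRRRRRR
RRRRRRRR
RRRRRRRR
RRRRRRRR
RRRRRRRB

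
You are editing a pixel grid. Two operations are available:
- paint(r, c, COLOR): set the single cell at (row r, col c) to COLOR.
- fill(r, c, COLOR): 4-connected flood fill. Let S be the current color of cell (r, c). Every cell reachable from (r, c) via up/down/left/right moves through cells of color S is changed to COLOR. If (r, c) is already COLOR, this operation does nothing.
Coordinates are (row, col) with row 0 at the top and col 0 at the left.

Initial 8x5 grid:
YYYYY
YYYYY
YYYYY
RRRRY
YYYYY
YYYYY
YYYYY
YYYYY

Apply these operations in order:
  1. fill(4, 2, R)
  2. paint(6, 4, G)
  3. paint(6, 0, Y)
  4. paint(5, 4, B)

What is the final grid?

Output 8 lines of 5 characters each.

Answer: RRRRR
RRRRR
RRRRR
RRRRR
RRRRR
RRRRB
YRRRG
RRRRR

Derivation:
After op 1 fill(4,2,R) [36 cells changed]:
RRRRR
RRRRR
RRRRR
RRRRR
RRRRR
RRRRR
RRRRR
RRRRR
After op 2 paint(6,4,G):
RRRRR
RRRRR
RRRRR
RRRRR
RRRRR
RRRRR
RRRRG
RRRRR
After op 3 paint(6,0,Y):
RRRRR
RRRRR
RRRRR
RRRRR
RRRRR
RRRRR
YRRRG
RRRRR
After op 4 paint(5,4,B):
RRRRR
RRRRR
RRRRR
RRRRR
RRRRR
RRRRB
YRRRG
RRRRR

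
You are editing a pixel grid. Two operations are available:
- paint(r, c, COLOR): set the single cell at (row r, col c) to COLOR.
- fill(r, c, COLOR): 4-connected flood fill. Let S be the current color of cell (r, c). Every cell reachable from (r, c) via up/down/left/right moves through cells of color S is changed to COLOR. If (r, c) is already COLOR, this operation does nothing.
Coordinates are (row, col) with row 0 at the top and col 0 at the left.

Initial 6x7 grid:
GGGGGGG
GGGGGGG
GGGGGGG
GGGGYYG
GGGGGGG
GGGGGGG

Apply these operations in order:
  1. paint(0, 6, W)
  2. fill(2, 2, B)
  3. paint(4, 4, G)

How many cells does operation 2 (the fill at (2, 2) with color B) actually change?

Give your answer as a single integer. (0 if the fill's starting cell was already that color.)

After op 1 paint(0,6,W):
GGGGGGW
GGGGGGG
GGGGGGG
GGGGYYG
GGGGGGG
GGGGGGG
After op 2 fill(2,2,B) [39 cells changed]:
BBBBBBW
BBBBBBB
BBBBBBB
BBBBYYB
BBBBBBB
BBBBBBB

Answer: 39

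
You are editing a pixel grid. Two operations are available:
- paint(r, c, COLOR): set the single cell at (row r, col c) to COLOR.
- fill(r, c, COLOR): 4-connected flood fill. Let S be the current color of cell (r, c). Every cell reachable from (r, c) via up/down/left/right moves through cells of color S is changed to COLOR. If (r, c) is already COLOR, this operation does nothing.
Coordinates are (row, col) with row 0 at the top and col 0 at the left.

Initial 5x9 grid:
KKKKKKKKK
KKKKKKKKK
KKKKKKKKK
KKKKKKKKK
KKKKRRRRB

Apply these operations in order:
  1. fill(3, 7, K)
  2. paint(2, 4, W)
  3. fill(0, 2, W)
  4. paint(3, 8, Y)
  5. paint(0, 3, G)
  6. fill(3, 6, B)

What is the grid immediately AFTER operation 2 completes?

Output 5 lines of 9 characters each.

Answer: KKKKKKKKK
KKKKKKKKK
KKKKWKKKK
KKKKKKKKK
KKKKRRRRB

Derivation:
After op 1 fill(3,7,K) [0 cells changed]:
KKKKKKKKK
KKKKKKKKK
KKKKKKKKK
KKKKKKKKK
KKKKRRRRB
After op 2 paint(2,4,W):
KKKKKKKKK
KKKKKKKKK
KKKKWKKKK
KKKKKKKKK
KKKKRRRRB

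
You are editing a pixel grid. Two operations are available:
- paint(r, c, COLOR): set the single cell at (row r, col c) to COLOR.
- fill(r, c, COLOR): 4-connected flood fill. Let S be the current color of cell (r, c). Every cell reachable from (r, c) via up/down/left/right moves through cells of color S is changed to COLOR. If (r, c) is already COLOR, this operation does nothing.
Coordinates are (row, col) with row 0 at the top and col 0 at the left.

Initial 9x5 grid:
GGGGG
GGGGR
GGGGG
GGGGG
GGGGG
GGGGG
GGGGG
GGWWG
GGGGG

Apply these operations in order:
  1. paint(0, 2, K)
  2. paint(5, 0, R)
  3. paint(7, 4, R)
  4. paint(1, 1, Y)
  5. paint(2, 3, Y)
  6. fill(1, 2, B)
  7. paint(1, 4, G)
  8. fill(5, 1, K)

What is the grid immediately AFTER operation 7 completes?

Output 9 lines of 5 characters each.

After op 1 paint(0,2,K):
GGKGG
GGGGR
GGGGG
GGGGG
GGGGG
GGGGG
GGGGG
GGWWG
GGGGG
After op 2 paint(5,0,R):
GGKGG
GGGGR
GGGGG
GGGGG
GGGGG
RGGGG
GGGGG
GGWWG
GGGGG
After op 3 paint(7,4,R):
GGKGG
GGGGR
GGGGG
GGGGG
GGGGG
RGGGG
GGGGG
GGWWR
GGGGG
After op 4 paint(1,1,Y):
GGKGG
GYGGR
GGGGG
GGGGG
GGGGG
RGGGG
GGGGG
GGWWR
GGGGG
After op 5 paint(2,3,Y):
GGKGG
GYGGR
GGGYG
GGGGG
GGGGG
RGGGG
GGGGG
GGWWR
GGGGG
After op 6 fill(1,2,B) [37 cells changed]:
BBKBB
BYBBR
BBBYB
BBBBB
BBBBB
RBBBB
BBBBB
BBWWR
BBBBB
After op 7 paint(1,4,G):
BBKBB
BYBBG
BBBYB
BBBBB
BBBBB
RBBBB
BBBBB
BBWWR
BBBBB

Answer: BBKBB
BYBBG
BBBYB
BBBBB
BBBBB
RBBBB
BBBBB
BBWWR
BBBBB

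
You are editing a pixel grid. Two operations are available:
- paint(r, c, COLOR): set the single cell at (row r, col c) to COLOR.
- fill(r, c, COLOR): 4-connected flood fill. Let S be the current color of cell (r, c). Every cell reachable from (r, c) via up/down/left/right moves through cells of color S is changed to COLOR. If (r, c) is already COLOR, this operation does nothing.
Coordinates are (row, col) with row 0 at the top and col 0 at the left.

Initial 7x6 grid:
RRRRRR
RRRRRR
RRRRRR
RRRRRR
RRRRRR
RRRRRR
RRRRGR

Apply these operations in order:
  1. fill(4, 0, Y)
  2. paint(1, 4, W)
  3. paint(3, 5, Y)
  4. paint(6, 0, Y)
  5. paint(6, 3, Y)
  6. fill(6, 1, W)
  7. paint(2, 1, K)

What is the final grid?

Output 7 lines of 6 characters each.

After op 1 fill(4,0,Y) [41 cells changed]:
YYYYYY
YYYYYY
YYYYYY
YYYYYY
YYYYYY
YYYYYY
YYYYGY
After op 2 paint(1,4,W):
YYYYYY
YYYYWY
YYYYYY
YYYYYY
YYYYYY
YYYYYY
YYYYGY
After op 3 paint(3,5,Y):
YYYYYY
YYYYWY
YYYYYY
YYYYYY
YYYYYY
YYYYYY
YYYYGY
After op 4 paint(6,0,Y):
YYYYYY
YYYYWY
YYYYYY
YYYYYY
YYYYYY
YYYYYY
YYYYGY
After op 5 paint(6,3,Y):
YYYYYY
YYYYWY
YYYYYY
YYYYYY
YYYYYY
YYYYYY
YYYYGY
After op 6 fill(6,1,W) [40 cells changed]:
WWWWWW
WWWWWW
WWWWWW
WWWWWW
WWWWWW
WWWWWW
WWWWGW
After op 7 paint(2,1,K):
WWWWWW
WWWWWW
WKWWWW
WWWWWW
WWWWWW
WWWWWW
WWWWGW

Answer: WWWWWW
WWWWWW
WKWWWW
WWWWWW
WWWWWW
WWWWWW
WWWWGW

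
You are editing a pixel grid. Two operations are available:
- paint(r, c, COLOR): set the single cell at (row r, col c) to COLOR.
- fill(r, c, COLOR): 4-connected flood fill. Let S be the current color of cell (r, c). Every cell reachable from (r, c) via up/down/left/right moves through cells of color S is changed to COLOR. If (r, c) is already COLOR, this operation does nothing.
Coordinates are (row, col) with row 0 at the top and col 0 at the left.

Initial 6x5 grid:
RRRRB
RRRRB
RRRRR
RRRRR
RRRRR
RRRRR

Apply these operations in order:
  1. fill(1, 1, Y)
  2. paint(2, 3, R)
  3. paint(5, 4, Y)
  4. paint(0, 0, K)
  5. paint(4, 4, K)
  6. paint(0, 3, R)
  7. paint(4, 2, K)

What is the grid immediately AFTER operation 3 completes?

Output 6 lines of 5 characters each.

Answer: YYYYB
YYYYB
YYYRY
YYYYY
YYYYY
YYYYY

Derivation:
After op 1 fill(1,1,Y) [28 cells changed]:
YYYYB
YYYYB
YYYYY
YYYYY
YYYYY
YYYYY
After op 2 paint(2,3,R):
YYYYB
YYYYB
YYYRY
YYYYY
YYYYY
YYYYY
After op 3 paint(5,4,Y):
YYYYB
YYYYB
YYYRY
YYYYY
YYYYY
YYYYY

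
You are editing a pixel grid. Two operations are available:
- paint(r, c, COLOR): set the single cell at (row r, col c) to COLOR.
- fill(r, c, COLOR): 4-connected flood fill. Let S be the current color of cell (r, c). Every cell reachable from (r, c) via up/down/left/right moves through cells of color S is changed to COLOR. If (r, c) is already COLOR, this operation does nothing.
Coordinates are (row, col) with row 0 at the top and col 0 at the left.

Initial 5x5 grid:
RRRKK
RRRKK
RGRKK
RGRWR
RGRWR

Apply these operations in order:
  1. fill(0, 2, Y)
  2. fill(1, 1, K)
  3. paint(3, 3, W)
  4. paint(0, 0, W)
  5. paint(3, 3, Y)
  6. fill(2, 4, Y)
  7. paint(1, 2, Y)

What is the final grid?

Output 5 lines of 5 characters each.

Answer: WYYYY
YYYYY
YGYYY
YGYYR
YGYWR

Derivation:
After op 1 fill(0,2,Y) [12 cells changed]:
YYYKK
YYYKK
YGYKK
YGYWR
YGYWR
After op 2 fill(1,1,K) [12 cells changed]:
KKKKK
KKKKK
KGKKK
KGKWR
KGKWR
After op 3 paint(3,3,W):
KKKKK
KKKKK
KGKKK
KGKWR
KGKWR
After op 4 paint(0,0,W):
WKKKK
KKKKK
KGKKK
KGKWR
KGKWR
After op 5 paint(3,3,Y):
WKKKK
KKKKK
KGKKK
KGKYR
KGKWR
After op 6 fill(2,4,Y) [17 cells changed]:
WYYYY
YYYYY
YGYYY
YGYYR
YGYWR
After op 7 paint(1,2,Y):
WYYYY
YYYYY
YGYYY
YGYYR
YGYWR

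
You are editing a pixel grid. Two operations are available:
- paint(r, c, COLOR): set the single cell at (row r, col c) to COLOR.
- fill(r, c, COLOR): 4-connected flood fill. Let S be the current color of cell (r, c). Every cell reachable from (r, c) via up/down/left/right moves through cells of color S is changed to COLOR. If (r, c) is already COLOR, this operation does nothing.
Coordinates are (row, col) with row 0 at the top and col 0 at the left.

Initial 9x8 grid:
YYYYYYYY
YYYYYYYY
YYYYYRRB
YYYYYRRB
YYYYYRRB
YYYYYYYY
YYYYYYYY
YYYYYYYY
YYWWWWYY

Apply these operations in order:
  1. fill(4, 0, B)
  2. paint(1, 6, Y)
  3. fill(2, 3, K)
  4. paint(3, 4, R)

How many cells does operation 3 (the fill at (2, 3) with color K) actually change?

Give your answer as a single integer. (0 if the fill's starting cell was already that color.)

After op 1 fill(4,0,B) [59 cells changed]:
BBBBBBBB
BBBBBBBB
BBBBBRRB
BBBBBRRB
BBBBBRRB
BBBBBBBB
BBBBBBBB
BBBBBBBB
BBWWWWBB
After op 2 paint(1,6,Y):
BBBBBBBB
BBBBBBYB
BBBBBRRB
BBBBBRRB
BBBBBRRB
BBBBBBBB
BBBBBBBB
BBBBBBBB
BBWWWWBB
After op 3 fill(2,3,K) [61 cells changed]:
KKKKKKKK
KKKKKKYK
KKKKKRRK
KKKKKRRK
KKKKKRRK
KKKKKKKK
KKKKKKKK
KKKKKKKK
KKWWWWKK

Answer: 61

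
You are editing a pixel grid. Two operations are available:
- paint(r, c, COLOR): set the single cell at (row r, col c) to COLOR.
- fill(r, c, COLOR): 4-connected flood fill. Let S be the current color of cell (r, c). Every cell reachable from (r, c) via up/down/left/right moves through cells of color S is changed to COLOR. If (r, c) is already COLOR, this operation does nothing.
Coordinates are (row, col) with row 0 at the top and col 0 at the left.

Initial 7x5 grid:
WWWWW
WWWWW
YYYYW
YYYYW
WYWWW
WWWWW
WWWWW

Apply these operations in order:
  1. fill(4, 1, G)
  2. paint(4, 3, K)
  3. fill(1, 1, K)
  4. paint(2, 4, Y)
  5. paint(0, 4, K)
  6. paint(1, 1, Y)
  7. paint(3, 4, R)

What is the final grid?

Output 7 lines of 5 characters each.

After op 1 fill(4,1,G) [9 cells changed]:
WWWWW
WWWWW
GGGGW
GGGGW
WGWWW
WWWWW
WWWWW
After op 2 paint(4,3,K):
WWWWW
WWWWW
GGGGW
GGGGW
WGWKW
WWWWW
WWWWW
After op 3 fill(1,1,K) [25 cells changed]:
KKKKK
KKKKK
GGGGK
GGGGK
KGKKK
KKKKK
KKKKK
After op 4 paint(2,4,Y):
KKKKK
KKKKK
GGGGY
GGGGK
KGKKK
KKKKK
KKKKK
After op 5 paint(0,4,K):
KKKKK
KKKKK
GGGGY
GGGGK
KGKKK
KKKKK
KKKKK
After op 6 paint(1,1,Y):
KKKKK
KYKKK
GGGGY
GGGGK
KGKKK
KKKKK
KKKKK
After op 7 paint(3,4,R):
KKKKK
KYKKK
GGGGY
GGGGR
KGKKK
KKKKK
KKKKK

Answer: KKKKK
KYKKK
GGGGY
GGGGR
KGKKK
KKKKK
KKKKK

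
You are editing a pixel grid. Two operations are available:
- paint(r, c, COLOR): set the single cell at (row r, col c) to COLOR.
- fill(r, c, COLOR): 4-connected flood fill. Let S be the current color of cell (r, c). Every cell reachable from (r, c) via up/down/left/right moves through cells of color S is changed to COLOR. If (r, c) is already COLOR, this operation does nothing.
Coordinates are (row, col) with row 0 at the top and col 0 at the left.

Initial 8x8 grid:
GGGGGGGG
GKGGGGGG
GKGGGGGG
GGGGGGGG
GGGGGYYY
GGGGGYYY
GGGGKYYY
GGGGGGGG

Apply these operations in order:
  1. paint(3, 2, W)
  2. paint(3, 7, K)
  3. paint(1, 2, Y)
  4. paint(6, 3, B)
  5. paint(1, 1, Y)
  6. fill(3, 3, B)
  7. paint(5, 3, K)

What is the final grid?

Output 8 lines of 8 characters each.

After op 1 paint(3,2,W):
GGGGGGGG
GKGGGGGG
GKGGGGGG
GGWGGGGG
GGGGGYYY
GGGGGYYY
GGGGKYYY
GGGGGGGG
After op 2 paint(3,7,K):
GGGGGGGG
GKGGGGGG
GKGGGGGG
GGWGGGGK
GGGGGYYY
GGGGGYYY
GGGGKYYY
GGGGGGGG
After op 3 paint(1,2,Y):
GGGGGGGG
GKYGGGGG
GKGGGGGG
GGWGGGGK
GGGGGYYY
GGGGGYYY
GGGGKYYY
GGGGGGGG
After op 4 paint(6,3,B):
GGGGGGGG
GKYGGGGG
GKGGGGGG
GGWGGGGK
GGGGGYYY
GGGGGYYY
GGGBKYYY
GGGGGGGG
After op 5 paint(1,1,Y):
GGGGGGGG
GYYGGGGG
GKGGGGGG
GGWGGGGK
GGGGGYYY
GGGGGYYY
GGGBKYYY
GGGGGGGG
After op 6 fill(3,3,B) [48 cells changed]:
BBBBBBBB
BYYBBBBB
BKBBBBBB
BBWBBBBK
BBBBBYYY
BBBBBYYY
BBBBKYYY
BBBBBBBB
After op 7 paint(5,3,K):
BBBBBBBB
BYYBBBBB
BKBBBBBB
BBWBBBBK
BBBBBYYY
BBBKBYYY
BBBBKYYY
BBBBBBBB

Answer: BBBBBBBB
BYYBBBBB
BKBBBBBB
BBWBBBBK
BBBBBYYY
BBBKBYYY
BBBBKYYY
BBBBBBBB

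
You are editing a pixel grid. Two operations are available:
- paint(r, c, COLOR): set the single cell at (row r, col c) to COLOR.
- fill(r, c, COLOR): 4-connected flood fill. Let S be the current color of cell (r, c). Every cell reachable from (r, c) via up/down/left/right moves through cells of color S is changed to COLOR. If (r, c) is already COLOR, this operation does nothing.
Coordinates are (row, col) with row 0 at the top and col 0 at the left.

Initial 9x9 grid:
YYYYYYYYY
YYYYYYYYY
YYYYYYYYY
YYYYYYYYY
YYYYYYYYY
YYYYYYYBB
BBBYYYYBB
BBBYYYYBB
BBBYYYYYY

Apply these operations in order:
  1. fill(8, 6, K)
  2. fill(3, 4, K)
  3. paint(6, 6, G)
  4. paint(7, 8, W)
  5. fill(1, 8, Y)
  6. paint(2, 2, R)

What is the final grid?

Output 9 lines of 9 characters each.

After op 1 fill(8,6,K) [66 cells changed]:
KKKKKKKKK
KKKKKKKKK
KKKKKKKKK
KKKKKKKKK
KKKKKKKKK
KKKKKKKBB
BBBKKKKBB
BBBKKKKBB
BBBKKKKKK
After op 2 fill(3,4,K) [0 cells changed]:
KKKKKKKKK
KKKKKKKKK
KKKKKKKKK
KKKKKKKKK
KKKKKKKKK
KKKKKKKBB
BBBKKKKBB
BBBKKKKBB
BBBKKKKKK
After op 3 paint(6,6,G):
KKKKKKKKK
KKKKKKKKK
KKKKKKKKK
KKKKKKKKK
KKKKKKKKK
KKKKKKKBB
BBBKKKGBB
BBBKKKKBB
BBBKKKKKK
After op 4 paint(7,8,W):
KKKKKKKKK
KKKKKKKKK
KKKKKKKKK
KKKKKKKKK
KKKKKKKKK
KKKKKKKBB
BBBKKKGBB
BBBKKKKBW
BBBKKKKKK
After op 5 fill(1,8,Y) [65 cells changed]:
YYYYYYYYY
YYYYYYYYY
YYYYYYYYY
YYYYYYYYY
YYYYYYYYY
YYYYYYYBB
BBBYYYGBB
BBBYYYYBW
BBBYYYYYY
After op 6 paint(2,2,R):
YYYYYYYYY
YYYYYYYYY
YYRYYYYYY
YYYYYYYYY
YYYYYYYYY
YYYYYYYBB
BBBYYYGBB
BBBYYYYBW
BBBYYYYYY

Answer: YYYYYYYYY
YYYYYYYYY
YYRYYYYYY
YYYYYYYYY
YYYYYYYYY
YYYYYYYBB
BBBYYYGBB
BBBYYYYBW
BBBYYYYYY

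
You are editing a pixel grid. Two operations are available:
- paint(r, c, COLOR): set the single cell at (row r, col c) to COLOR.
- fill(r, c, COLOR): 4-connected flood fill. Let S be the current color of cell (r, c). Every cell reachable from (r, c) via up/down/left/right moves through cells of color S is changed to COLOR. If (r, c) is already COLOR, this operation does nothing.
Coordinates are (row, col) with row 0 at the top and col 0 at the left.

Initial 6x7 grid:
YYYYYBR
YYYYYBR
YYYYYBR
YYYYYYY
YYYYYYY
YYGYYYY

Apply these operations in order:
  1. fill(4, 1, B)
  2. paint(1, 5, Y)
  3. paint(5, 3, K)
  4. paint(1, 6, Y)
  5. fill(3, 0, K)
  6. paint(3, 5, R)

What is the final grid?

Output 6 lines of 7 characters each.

Answer: KKKKKKR
KKKKKYY
KKKKKKR
KKKKKRK
KKKKKKK
KKGKKKK

Derivation:
After op 1 fill(4,1,B) [35 cells changed]:
BBBBBBR
BBBBBBR
BBBBBBR
BBBBBBB
BBBBBBB
BBGBBBB
After op 2 paint(1,5,Y):
BBBBBBR
BBBBBYR
BBBBBBR
BBBBBBB
BBBBBBB
BBGBBBB
After op 3 paint(5,3,K):
BBBBBBR
BBBBBYR
BBBBBBR
BBBBBBB
BBBBBBB
BBGKBBB
After op 4 paint(1,6,Y):
BBBBBBR
BBBBBYY
BBBBBBR
BBBBBBB
BBBBBBB
BBGKBBB
After op 5 fill(3,0,K) [36 cells changed]:
KKKKKKR
KKKKKYY
KKKKKKR
KKKKKKK
KKKKKKK
KKGKKKK
After op 6 paint(3,5,R):
KKKKKKR
KKKKKYY
KKKKKKR
KKKKKRK
KKKKKKK
KKGKKKK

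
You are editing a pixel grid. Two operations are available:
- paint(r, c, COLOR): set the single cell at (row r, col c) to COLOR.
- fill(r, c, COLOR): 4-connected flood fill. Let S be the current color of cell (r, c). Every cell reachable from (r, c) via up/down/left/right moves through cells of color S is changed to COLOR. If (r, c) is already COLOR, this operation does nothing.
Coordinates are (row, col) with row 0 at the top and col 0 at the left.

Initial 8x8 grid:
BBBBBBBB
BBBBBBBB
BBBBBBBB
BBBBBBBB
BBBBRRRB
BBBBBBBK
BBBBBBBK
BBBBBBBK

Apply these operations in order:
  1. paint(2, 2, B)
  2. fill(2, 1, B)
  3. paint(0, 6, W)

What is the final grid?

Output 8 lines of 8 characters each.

After op 1 paint(2,2,B):
BBBBBBBB
BBBBBBBB
BBBBBBBB
BBBBBBBB
BBBBRRRB
BBBBBBBK
BBBBBBBK
BBBBBBBK
After op 2 fill(2,1,B) [0 cells changed]:
BBBBBBBB
BBBBBBBB
BBBBBBBB
BBBBBBBB
BBBBRRRB
BBBBBBBK
BBBBBBBK
BBBBBBBK
After op 3 paint(0,6,W):
BBBBBBWB
BBBBBBBB
BBBBBBBB
BBBBBBBB
BBBBRRRB
BBBBBBBK
BBBBBBBK
BBBBBBBK

Answer: BBBBBBWB
BBBBBBBB
BBBBBBBB
BBBBBBBB
BBBBRRRB
BBBBBBBK
BBBBBBBK
BBBBBBBK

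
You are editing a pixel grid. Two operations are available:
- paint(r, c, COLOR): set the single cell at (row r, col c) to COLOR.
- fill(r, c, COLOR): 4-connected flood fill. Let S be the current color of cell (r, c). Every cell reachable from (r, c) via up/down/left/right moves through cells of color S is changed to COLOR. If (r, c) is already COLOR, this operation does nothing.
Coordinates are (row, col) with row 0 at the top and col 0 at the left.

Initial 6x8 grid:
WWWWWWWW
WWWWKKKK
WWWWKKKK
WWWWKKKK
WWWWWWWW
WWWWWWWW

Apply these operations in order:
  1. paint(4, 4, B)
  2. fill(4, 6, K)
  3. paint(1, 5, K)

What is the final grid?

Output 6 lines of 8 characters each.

After op 1 paint(4,4,B):
WWWWWWWW
WWWWKKKK
WWWWKKKK
WWWWKKKK
WWWWBWWW
WWWWWWWW
After op 2 fill(4,6,K) [35 cells changed]:
KKKKKKKK
KKKKKKKK
KKKKKKKK
KKKKKKKK
KKKKBKKK
KKKKKKKK
After op 3 paint(1,5,K):
KKKKKKKK
KKKKKKKK
KKKKKKKK
KKKKKKKK
KKKKBKKK
KKKKKKKK

Answer: KKKKKKKK
KKKKKKKK
KKKKKKKK
KKKKKKKK
KKKKBKKK
KKKKKKKK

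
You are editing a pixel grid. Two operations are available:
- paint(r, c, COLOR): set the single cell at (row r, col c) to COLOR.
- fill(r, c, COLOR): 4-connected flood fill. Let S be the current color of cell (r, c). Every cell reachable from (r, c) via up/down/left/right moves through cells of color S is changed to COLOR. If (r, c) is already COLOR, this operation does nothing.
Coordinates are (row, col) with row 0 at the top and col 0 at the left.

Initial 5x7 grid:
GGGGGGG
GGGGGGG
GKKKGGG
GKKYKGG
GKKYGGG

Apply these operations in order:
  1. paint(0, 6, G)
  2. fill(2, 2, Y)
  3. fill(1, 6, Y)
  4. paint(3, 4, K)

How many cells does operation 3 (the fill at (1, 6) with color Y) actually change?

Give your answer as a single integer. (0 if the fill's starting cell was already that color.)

After op 1 paint(0,6,G):
GGGGGGG
GGGGGGG
GKKKGGG
GKKYKGG
GKKYGGG
After op 2 fill(2,2,Y) [7 cells changed]:
GGGGGGG
GGGGGGG
GYYYGGG
GYYYKGG
GYYYGGG
After op 3 fill(1,6,Y) [25 cells changed]:
YYYYYYY
YYYYYYY
YYYYYYY
YYYYKYY
YYYYYYY

Answer: 25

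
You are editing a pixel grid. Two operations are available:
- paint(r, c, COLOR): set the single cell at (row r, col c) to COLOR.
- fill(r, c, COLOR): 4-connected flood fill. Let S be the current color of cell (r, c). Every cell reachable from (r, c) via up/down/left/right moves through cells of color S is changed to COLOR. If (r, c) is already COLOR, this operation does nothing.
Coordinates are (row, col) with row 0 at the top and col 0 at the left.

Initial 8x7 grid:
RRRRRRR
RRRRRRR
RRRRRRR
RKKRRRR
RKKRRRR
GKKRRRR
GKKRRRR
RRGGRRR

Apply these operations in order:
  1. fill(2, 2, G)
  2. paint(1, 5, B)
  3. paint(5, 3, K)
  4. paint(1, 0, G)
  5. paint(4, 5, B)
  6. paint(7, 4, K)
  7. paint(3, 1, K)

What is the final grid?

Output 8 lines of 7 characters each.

Answer: GGGGGGG
GGGGGBG
GGGGGGG
GKKGGGG
GKKGGBG
GKKKGGG
GKKGGGG
RRGGKGG

Derivation:
After op 1 fill(2,2,G) [42 cells changed]:
GGGGGGG
GGGGGGG
GGGGGGG
GKKGGGG
GKKGGGG
GKKGGGG
GKKGGGG
RRGGGGG
After op 2 paint(1,5,B):
GGGGGGG
GGGGGBG
GGGGGGG
GKKGGGG
GKKGGGG
GKKGGGG
GKKGGGG
RRGGGGG
After op 3 paint(5,3,K):
GGGGGGG
GGGGGBG
GGGGGGG
GKKGGGG
GKKGGGG
GKKKGGG
GKKGGGG
RRGGGGG
After op 4 paint(1,0,G):
GGGGGGG
GGGGGBG
GGGGGGG
GKKGGGG
GKKGGGG
GKKKGGG
GKKGGGG
RRGGGGG
After op 5 paint(4,5,B):
GGGGGGG
GGGGGBG
GGGGGGG
GKKGGGG
GKKGGBG
GKKKGGG
GKKGGGG
RRGGGGG
After op 6 paint(7,4,K):
GGGGGGG
GGGGGBG
GGGGGGG
GKKGGGG
GKKGGBG
GKKKGGG
GKKGGGG
RRGGKGG
After op 7 paint(3,1,K):
GGGGGGG
GGGGGBG
GGGGGGG
GKKGGGG
GKKGGBG
GKKKGGG
GKKGGGG
RRGGKGG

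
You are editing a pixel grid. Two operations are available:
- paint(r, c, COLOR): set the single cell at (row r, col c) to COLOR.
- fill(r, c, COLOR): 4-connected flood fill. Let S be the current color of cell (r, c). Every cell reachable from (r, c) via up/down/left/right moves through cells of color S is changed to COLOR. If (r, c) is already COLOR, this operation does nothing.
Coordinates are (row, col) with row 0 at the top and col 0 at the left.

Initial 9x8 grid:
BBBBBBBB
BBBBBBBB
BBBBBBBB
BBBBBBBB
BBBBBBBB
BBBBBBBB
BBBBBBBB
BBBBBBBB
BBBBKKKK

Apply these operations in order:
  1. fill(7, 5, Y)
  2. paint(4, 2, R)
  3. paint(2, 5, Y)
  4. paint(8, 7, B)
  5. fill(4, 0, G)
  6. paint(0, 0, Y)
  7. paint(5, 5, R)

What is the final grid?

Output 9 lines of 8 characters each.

Answer: YGGGGGGG
GGGGGGGG
GGGGGGGG
GGGGGGGG
GGRGGGGG
GGGGGRGG
GGGGGGGG
GGGGGGGG
GGGGKKKB

Derivation:
After op 1 fill(7,5,Y) [68 cells changed]:
YYYYYYYY
YYYYYYYY
YYYYYYYY
YYYYYYYY
YYYYYYYY
YYYYYYYY
YYYYYYYY
YYYYYYYY
YYYYKKKK
After op 2 paint(4,2,R):
YYYYYYYY
YYYYYYYY
YYYYYYYY
YYYYYYYY
YYRYYYYY
YYYYYYYY
YYYYYYYY
YYYYYYYY
YYYYKKKK
After op 3 paint(2,5,Y):
YYYYYYYY
YYYYYYYY
YYYYYYYY
YYYYYYYY
YYRYYYYY
YYYYYYYY
YYYYYYYY
YYYYYYYY
YYYYKKKK
After op 4 paint(8,7,B):
YYYYYYYY
YYYYYYYY
YYYYYYYY
YYYYYYYY
YYRYYYYY
YYYYYYYY
YYYYYYYY
YYYYYYYY
YYYYKKKB
After op 5 fill(4,0,G) [67 cells changed]:
GGGGGGGG
GGGGGGGG
GGGGGGGG
GGGGGGGG
GGRGGGGG
GGGGGGGG
GGGGGGGG
GGGGGGGG
GGGGKKKB
After op 6 paint(0,0,Y):
YGGGGGGG
GGGGGGGG
GGGGGGGG
GGGGGGGG
GGRGGGGG
GGGGGGGG
GGGGGGGG
GGGGGGGG
GGGGKKKB
After op 7 paint(5,5,R):
YGGGGGGG
GGGGGGGG
GGGGGGGG
GGGGGGGG
GGRGGGGG
GGGGGRGG
GGGGGGGG
GGGGGGGG
GGGGKKKB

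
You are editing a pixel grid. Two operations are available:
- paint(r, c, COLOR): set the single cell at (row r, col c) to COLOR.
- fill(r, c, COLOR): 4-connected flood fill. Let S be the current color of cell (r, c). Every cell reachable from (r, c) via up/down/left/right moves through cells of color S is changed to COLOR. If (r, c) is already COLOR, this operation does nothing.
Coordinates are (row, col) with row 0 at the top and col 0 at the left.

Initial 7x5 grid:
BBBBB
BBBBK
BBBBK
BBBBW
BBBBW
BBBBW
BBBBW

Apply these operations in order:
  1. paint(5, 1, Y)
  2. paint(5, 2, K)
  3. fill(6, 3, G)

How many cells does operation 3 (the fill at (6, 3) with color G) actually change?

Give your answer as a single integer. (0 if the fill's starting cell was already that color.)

After op 1 paint(5,1,Y):
BBBBB
BBBBK
BBBBK
BBBBW
BBBBW
BYBBW
BBBBW
After op 2 paint(5,2,K):
BBBBB
BBBBK
BBBBK
BBBBW
BBBBW
BYKBW
BBBBW
After op 3 fill(6,3,G) [27 cells changed]:
GGGGG
GGGGK
GGGGK
GGGGW
GGGGW
GYKGW
GGGGW

Answer: 27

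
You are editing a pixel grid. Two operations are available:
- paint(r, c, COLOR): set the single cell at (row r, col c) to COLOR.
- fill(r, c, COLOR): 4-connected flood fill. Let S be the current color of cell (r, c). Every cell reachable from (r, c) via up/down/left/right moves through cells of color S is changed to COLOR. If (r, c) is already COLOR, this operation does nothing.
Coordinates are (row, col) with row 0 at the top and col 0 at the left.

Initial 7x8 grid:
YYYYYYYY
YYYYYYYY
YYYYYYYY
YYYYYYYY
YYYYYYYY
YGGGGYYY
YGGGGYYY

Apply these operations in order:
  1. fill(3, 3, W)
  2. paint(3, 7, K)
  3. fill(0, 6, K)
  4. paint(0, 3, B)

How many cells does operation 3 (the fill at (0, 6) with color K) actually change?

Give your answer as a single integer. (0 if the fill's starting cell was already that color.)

After op 1 fill(3,3,W) [48 cells changed]:
WWWWWWWW
WWWWWWWW
WWWWWWWW
WWWWWWWW
WWWWWWWW
WGGGGWWW
WGGGGWWW
After op 2 paint(3,7,K):
WWWWWWWW
WWWWWWWW
WWWWWWWW
WWWWWWWK
WWWWWWWW
WGGGGWWW
WGGGGWWW
After op 3 fill(0,6,K) [47 cells changed]:
KKKKKKKK
KKKKKKKK
KKKKKKKK
KKKKKKKK
KKKKKKKK
KGGGGKKK
KGGGGKKK

Answer: 47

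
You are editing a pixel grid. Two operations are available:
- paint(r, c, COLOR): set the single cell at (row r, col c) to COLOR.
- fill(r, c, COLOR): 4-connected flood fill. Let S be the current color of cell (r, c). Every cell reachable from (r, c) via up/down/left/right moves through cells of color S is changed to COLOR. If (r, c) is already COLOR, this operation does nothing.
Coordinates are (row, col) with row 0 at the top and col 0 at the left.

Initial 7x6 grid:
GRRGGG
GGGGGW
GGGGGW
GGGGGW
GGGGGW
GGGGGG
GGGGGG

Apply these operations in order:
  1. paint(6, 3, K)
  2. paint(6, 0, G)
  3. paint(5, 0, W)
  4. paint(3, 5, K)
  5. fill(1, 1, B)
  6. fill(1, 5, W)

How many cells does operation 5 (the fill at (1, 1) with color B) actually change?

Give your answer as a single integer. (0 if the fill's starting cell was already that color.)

Answer: 34

Derivation:
After op 1 paint(6,3,K):
GRRGGG
GGGGGW
GGGGGW
GGGGGW
GGGGGW
GGGGGG
GGGKGG
After op 2 paint(6,0,G):
GRRGGG
GGGGGW
GGGGGW
GGGGGW
GGGGGW
GGGGGG
GGGKGG
After op 3 paint(5,0,W):
GRRGGG
GGGGGW
GGGGGW
GGGGGW
GGGGGW
WGGGGG
GGGKGG
After op 4 paint(3,5,K):
GRRGGG
GGGGGW
GGGGGW
GGGGGK
GGGGGW
WGGGGG
GGGKGG
After op 5 fill(1,1,B) [34 cells changed]:
BRRBBB
BBBBBW
BBBBBW
BBBBBK
BBBBBW
WBBBBB
BBBKBB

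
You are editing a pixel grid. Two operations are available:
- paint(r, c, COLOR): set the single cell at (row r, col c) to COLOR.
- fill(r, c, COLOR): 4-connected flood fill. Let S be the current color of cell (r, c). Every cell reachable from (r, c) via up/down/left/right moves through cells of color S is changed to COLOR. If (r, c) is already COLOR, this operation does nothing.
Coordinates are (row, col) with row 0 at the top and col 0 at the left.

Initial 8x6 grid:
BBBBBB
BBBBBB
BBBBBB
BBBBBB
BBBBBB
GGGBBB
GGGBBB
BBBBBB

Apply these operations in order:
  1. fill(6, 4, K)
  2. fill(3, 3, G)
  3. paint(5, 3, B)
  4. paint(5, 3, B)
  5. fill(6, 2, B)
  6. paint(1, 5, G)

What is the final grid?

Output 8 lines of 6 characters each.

Answer: BBBBBB
BBBBBG
BBBBBB
BBBBBB
BBBBBB
BBBBBB
BBBBBB
BBBBBB

Derivation:
After op 1 fill(6,4,K) [42 cells changed]:
KKKKKK
KKKKKK
KKKKKK
KKKKKK
KKKKKK
GGGKKK
GGGKKK
KKKKKK
After op 2 fill(3,3,G) [42 cells changed]:
GGGGGG
GGGGGG
GGGGGG
GGGGGG
GGGGGG
GGGGGG
GGGGGG
GGGGGG
After op 3 paint(5,3,B):
GGGGGG
GGGGGG
GGGGGG
GGGGGG
GGGGGG
GGGBGG
GGGGGG
GGGGGG
After op 4 paint(5,3,B):
GGGGGG
GGGGGG
GGGGGG
GGGGGG
GGGGGG
GGGBGG
GGGGGG
GGGGGG
After op 5 fill(6,2,B) [47 cells changed]:
BBBBBB
BBBBBB
BBBBBB
BBBBBB
BBBBBB
BBBBBB
BBBBBB
BBBBBB
After op 6 paint(1,5,G):
BBBBBB
BBBBBG
BBBBBB
BBBBBB
BBBBBB
BBBBBB
BBBBBB
BBBBBB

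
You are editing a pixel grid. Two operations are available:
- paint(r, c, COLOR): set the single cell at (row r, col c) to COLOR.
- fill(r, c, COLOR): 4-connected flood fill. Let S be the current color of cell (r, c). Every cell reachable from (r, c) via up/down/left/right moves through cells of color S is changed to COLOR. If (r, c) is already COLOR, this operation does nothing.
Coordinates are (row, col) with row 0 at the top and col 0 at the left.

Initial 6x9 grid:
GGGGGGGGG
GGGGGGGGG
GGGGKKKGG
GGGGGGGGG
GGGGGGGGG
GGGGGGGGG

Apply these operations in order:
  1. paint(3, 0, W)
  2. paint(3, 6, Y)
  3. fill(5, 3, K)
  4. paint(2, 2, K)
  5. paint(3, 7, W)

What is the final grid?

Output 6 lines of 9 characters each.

After op 1 paint(3,0,W):
GGGGGGGGG
GGGGGGGGG
GGGGKKKGG
WGGGGGGGG
GGGGGGGGG
GGGGGGGGG
After op 2 paint(3,6,Y):
GGGGGGGGG
GGGGGGGGG
GGGGKKKGG
WGGGGGYGG
GGGGGGGGG
GGGGGGGGG
After op 3 fill(5,3,K) [49 cells changed]:
KKKKKKKKK
KKKKKKKKK
KKKKKKKKK
WKKKKKYKK
KKKKKKKKK
KKKKKKKKK
After op 4 paint(2,2,K):
KKKKKKKKK
KKKKKKKKK
KKKKKKKKK
WKKKKKYKK
KKKKKKKKK
KKKKKKKKK
After op 5 paint(3,7,W):
KKKKKKKKK
KKKKKKKKK
KKKKKKKKK
WKKKKKYWK
KKKKKKKKK
KKKKKKKKK

Answer: KKKKKKKKK
KKKKKKKKK
KKKKKKKKK
WKKKKKYWK
KKKKKKKKK
KKKKKKKKK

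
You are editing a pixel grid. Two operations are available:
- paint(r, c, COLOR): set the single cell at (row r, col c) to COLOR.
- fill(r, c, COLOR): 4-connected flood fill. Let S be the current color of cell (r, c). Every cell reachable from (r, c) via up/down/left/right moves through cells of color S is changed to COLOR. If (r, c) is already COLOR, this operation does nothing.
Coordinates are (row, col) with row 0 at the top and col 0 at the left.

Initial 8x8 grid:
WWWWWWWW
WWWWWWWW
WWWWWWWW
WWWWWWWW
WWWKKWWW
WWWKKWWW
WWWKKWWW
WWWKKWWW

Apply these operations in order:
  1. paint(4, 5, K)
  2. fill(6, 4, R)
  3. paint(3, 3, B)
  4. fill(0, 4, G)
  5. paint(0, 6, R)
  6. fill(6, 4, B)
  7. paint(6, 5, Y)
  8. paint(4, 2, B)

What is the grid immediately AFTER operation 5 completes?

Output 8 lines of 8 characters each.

After op 1 paint(4,5,K):
WWWWWWWW
WWWWWWWW
WWWWWWWW
WWWWWWWW
WWWKKKWW
WWWKKWWW
WWWKKWWW
WWWKKWWW
After op 2 fill(6,4,R) [9 cells changed]:
WWWWWWWW
WWWWWWWW
WWWWWWWW
WWWWWWWW
WWWRRRWW
WWWRRWWW
WWWRRWWW
WWWRRWWW
After op 3 paint(3,3,B):
WWWWWWWW
WWWWWWWW
WWWWWWWW
WWWBWWWW
WWWRRRWW
WWWRRWWW
WWWRRWWW
WWWRRWWW
After op 4 fill(0,4,G) [54 cells changed]:
GGGGGGGG
GGGGGGGG
GGGGGGGG
GGGBGGGG
GGGRRRGG
GGGRRGGG
GGGRRGGG
GGGRRGGG
After op 5 paint(0,6,R):
GGGGGGRG
GGGGGGGG
GGGGGGGG
GGGBGGGG
GGGRRRGG
GGGRRGGG
GGGRRGGG
GGGRRGGG

Answer: GGGGGGRG
GGGGGGGG
GGGGGGGG
GGGBGGGG
GGGRRRGG
GGGRRGGG
GGGRRGGG
GGGRRGGG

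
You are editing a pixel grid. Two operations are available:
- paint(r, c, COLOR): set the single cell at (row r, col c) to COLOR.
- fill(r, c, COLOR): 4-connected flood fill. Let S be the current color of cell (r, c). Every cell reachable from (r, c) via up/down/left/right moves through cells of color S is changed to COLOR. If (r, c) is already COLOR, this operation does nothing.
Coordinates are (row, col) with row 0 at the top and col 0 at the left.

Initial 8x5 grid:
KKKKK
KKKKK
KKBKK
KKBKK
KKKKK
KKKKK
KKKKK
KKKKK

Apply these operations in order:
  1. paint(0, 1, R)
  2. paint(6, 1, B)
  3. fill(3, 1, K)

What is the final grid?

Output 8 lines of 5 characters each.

After op 1 paint(0,1,R):
KRKKK
KKKKK
KKBKK
KKBKK
KKKKK
KKKKK
KKKKK
KKKKK
After op 2 paint(6,1,B):
KRKKK
KKKKK
KKBKK
KKBKK
KKKKK
KKKKK
KBKKK
KKKKK
After op 3 fill(3,1,K) [0 cells changed]:
KRKKK
KKKKK
KKBKK
KKBKK
KKKKK
KKKKK
KBKKK
KKKKK

Answer: KRKKK
KKKKK
KKBKK
KKBKK
KKKKK
KKKKK
KBKKK
KKKKK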